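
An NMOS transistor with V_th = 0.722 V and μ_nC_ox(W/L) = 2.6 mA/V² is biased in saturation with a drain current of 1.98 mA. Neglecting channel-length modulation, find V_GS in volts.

V_GS = 1.96 V

In saturation I_D = ½ k_n (V_GS − V_th)², so V_GS − V_th = √(2 I_D / k_n) = √(2 × 1.98 / 2.6) = 1.23 V.
V_GS = 0.722 + 1.23 = 1.96 V.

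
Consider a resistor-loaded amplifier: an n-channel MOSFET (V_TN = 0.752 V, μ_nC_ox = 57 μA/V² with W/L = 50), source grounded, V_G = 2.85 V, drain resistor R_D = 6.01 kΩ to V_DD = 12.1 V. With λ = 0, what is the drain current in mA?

V_GS = V_G = 2.85 V, so V_ov = 2.85 − 0.752 = 2.1 V.
k_n = μ_nC_ox · (W/L) = 2.85 mA/V².
Assume saturation: I_D = ½ k_n V_ov² = 0.5 × 2.85 × 2.1² = 6.27 mA, giving V_DS = V_DD − I_D R_D = 12.1 − 6.27 × 6.01 = -25.6 V.
But -25.6 V < V_ov = 2.1 V, so the device is actually in triode.
In triode I_D = k_n[V_ov V_DS − ½ V_DS²] and I_D = (V_DD − V_DS)/R_D. Equating: 8.56 V_DS² − 36.94 V_DS + 12.1 = 0, giving V_DS = 0.357 V (the root below V_ov).
I_D = (12.1 − 0.357) / 6.01 = 1.95 mA.

I_D = 1.95 mA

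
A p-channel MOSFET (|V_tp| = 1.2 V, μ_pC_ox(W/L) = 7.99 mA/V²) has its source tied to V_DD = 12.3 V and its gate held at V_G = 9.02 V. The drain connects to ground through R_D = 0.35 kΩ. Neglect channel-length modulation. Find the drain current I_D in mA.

V_SG = V_DD − V_G = 12.3 − 9.02 = 3.28 V, so V_ov = 3.28 − 1.2 = 2.08 V.
Assume saturation: I_D = ½ k_p V_ov² = 0.5 × 7.99 × 2.08² = 17.3 mA, giving V_SD = V_DD − I_D R_D = 12.3 − 17.3 × 0.35 = 6.25 V.
V_SD = 6.25 V ≥ V_ov = 2.08 V, confirming saturation.

I_D = 17.3 mA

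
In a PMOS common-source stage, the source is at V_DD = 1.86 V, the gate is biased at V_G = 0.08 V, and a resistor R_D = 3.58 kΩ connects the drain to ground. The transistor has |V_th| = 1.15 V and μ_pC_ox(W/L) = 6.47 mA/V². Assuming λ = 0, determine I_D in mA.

I_D = 0.483 mA

V_SG = V_DD − V_G = 1.86 − 0.08 = 1.78 V, so V_ov = 1.78 − 1.15 = 0.63 V.
Assume saturation: I_D = ½ k_p V_ov² = 0.5 × 6.47 × 0.63² = 1.28 mA, giving V_SD = V_DD − I_D R_D = 1.86 − 1.28 × 3.58 = -2.74 V.
But -2.74 V < V_ov = 0.63 V, so the device is actually in triode.
In triode I_D = k_p[V_ov V_SD − ½ V_SD²] and I_D = (V_DD − V_SD)/R_D. Equating: 11.6 V_SD² − 15.59 V_SD + 1.86 = 0, giving V_SD = 0.132 V (the root below V_ov).
I_D = (1.86 − 0.132) / 3.58 = 0.483 mA.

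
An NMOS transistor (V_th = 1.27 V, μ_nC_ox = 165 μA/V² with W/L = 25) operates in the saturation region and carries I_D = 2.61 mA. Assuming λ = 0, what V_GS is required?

V_GS = 2.39 V

k_n = μ_nC_ox · (W/L) = 4.125 mA/V².
In saturation I_D = ½ k_n (V_GS − V_th)², so V_GS − V_th = √(2 I_D / k_n) = √(2 × 2.61 / 4.125) = 1.12 V.
V_GS = 1.27 + 1.12 = 2.39 V.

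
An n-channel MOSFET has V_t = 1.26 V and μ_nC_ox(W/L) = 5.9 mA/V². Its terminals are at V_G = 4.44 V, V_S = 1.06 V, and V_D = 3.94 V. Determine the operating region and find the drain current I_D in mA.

Saturation; I_D = 13.3 mA

V_GS = V_G − V_S = 4.44 − 1.06 = 3.38 V; V_DS = V_D − V_S = 3.94 − 1.06 = 2.88 V.
V_ov = V_GS − V_t = 3.38 − 1.26 = 2.12 V.
Since V_DS = 2.88 V ≥ V_ov = 2.12 V, the device is in saturation.
I_D = ½ k_n V_ov² = 0.5 × 5.9 × 2.12² = 13.3 mA.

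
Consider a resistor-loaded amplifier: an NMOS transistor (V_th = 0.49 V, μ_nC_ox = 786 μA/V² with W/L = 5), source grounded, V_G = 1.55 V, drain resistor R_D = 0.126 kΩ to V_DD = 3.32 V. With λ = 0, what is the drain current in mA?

I_D = 2.21 mA

V_GS = V_G = 1.55 V, so V_ov = 1.55 − 0.49 = 1.06 V.
k_n = μ_nC_ox · (W/L) = 3.93 mA/V².
Assume saturation: I_D = ½ k_n V_ov² = 0.5 × 3.93 × 1.06² = 2.21 mA, giving V_DS = V_DD − I_D R_D = 3.32 − 2.21 × 0.126 = 3.04 V.
V_DS = 3.04 V ≥ V_ov = 1.06 V, confirming saturation.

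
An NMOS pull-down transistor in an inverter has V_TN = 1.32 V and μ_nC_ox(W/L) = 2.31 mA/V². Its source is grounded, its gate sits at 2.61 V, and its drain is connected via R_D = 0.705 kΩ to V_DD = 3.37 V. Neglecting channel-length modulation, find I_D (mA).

V_GS = V_G = 2.61 V, so V_ov = 2.61 − 1.32 = 1.29 V.
Assume saturation: I_D = ½ k_n V_ov² = 0.5 × 2.31 × 1.29² = 1.92 mA, giving V_DS = V_DD − I_D R_D = 3.37 − 1.92 × 0.705 = 2.01 V.
V_DS = 2.01 V ≥ V_ov = 1.29 V, confirming saturation.

I_D = 1.92 mA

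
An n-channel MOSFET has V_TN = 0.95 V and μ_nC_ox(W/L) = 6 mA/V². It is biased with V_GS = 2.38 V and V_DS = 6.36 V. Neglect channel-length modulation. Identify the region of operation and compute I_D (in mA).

V_ov = V_GS − V_TN = 2.38 − 0.95 = 1.43 V.
Since V_DS = 6.36 V ≥ V_ov = 1.43 V, the device is in saturation.
I_D = ½ k_n V_ov² = 0.5 × 6 × 1.43² = 6.13 mA.

Saturation; I_D = 6.13 mA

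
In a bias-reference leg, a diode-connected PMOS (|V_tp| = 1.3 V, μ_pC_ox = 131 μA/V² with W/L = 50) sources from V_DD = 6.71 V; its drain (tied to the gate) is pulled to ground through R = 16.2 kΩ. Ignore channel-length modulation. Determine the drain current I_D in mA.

I_D = 0.315 mA

With gate tied to drain, V_SG = V_SD ≥ V_SG − |V_tp|, so the device is in saturation.
k_p = μ_pC_ox · (W/L) = 6.55 mA/V².
KCL at the drain: ½ k_p (V_SG − |V_tp|)² = (V_DD − V_SG)/R.
Let x = V_SG − 1.3. Then 53.1 x² + x − 5.41 = 0, giving x = 0.31 V (positive root), so V_SG = 1.61 V.
I_D = (V_DD − V_SG)/R = (6.71 − 1.61) / 16.2 = 0.315 mA.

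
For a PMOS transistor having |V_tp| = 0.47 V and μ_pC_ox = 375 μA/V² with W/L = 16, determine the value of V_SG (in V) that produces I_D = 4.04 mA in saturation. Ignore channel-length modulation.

k_p = μ_pC_ox · (W/L) = 6 mA/V².
In saturation I_D = ½ k_p (V_SG − |V_tp|)², so V_SG − |V_tp| = √(2 I_D / k_p) = √(2 × 4.04 / 6) = 1.16 V.
V_SG = 0.47 + 1.16 = 1.63 V.

V_SG = 1.63 V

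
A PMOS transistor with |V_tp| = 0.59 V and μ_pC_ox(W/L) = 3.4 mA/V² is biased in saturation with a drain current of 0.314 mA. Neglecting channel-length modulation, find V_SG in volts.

V_SG = 1.02 V

In saturation I_D = ½ k_p (V_SG − |V_tp|)², so V_SG − |V_tp| = √(2 I_D / k_p) = √(2 × 0.314 / 3.4) = 0.43 V.
V_SG = 0.59 + 0.43 = 1.02 V.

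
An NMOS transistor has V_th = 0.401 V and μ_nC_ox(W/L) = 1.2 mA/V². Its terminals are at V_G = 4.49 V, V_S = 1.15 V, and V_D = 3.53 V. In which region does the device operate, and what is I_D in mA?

V_GS = V_G − V_S = 4.49 − 1.15 = 3.34 V; V_DS = V_D − V_S = 3.53 − 1.15 = 2.38 V.
V_ov = V_GS − V_th = 3.34 − 0.401 = 2.94 V.
Since V_DS = 2.38 V < V_ov = 2.94 V, the device is in the triode region.
I_D = k_n [V_ov · V_DS − ½ V_DS²] = 1.2 × [2.94 × 2.38 − 0.5 × 2.38²] = 5 mA.

Triode; I_D = 5.00 mA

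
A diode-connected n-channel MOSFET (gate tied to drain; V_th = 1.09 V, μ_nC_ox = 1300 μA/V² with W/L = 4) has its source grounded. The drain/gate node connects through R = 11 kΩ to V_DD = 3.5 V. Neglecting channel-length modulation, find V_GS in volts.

V_GS = 1.36 V

With gate tied to drain, V_GS = V_DS ≥ V_GS − V_th, so the device is in saturation.
k_n = μ_nC_ox · (W/L) = 5.2 mA/V².
KCL at the drain: ½ k_n (V_GS − V_th)² = (V_DD − V_GS)/R.
Let x = V_GS − 1.09. Then 28.6 x² + x − 2.41 = 0, giving x = 0.273 V (positive root), so V_GS = 1.36 V.
I_D = (V_DD − V_GS)/R = (3.5 − 1.36) / 11 = 0.194 mA.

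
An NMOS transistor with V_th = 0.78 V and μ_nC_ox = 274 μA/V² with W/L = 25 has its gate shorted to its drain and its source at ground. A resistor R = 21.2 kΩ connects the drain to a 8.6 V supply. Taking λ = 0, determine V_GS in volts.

V_GS = 1.10 V

With gate tied to drain, V_GS = V_DS ≥ V_GS − V_th, so the device is in saturation.
k_n = μ_nC_ox · (W/L) = 6.85 mA/V².
KCL at the drain: ½ k_n (V_GS − V_th)² = (V_DD − V_GS)/R.
Let x = V_GS − 0.78. Then 72.6 x² + x − 7.82 = 0, giving x = 0.321 V (positive root), so V_GS = 1.1 V.
I_D = (V_DD − V_GS)/R = (8.6 − 1.1) / 21.2 = 0.354 mA.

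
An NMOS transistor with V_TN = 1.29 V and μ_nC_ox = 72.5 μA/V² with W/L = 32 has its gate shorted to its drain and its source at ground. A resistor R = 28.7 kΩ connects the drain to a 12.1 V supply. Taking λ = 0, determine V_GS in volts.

V_GS = 1.85 V

With gate tied to drain, V_GS = V_DS ≥ V_GS − V_TN, so the device is in saturation.
k_n = μ_nC_ox · (W/L) = 2.32 mA/V².
KCL at the drain: ½ k_n (V_GS − V_TN)² = (V_DD − V_GS)/R.
Let x = V_GS − 1.29. Then 33.3 x² + x − 10.81 = 0, giving x = 0.555 V (positive root), so V_GS = 1.85 V.
I_D = (V_DD − V_GS)/R = (12.1 − 1.85) / 28.7 = 0.357 mA.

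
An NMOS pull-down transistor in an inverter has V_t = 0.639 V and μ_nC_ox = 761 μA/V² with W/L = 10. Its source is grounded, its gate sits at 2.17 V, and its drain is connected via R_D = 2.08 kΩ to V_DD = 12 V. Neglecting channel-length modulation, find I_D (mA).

I_D = 5.49 mA

V_GS = V_G = 2.17 V, so V_ov = 2.17 − 0.639 = 1.53 V.
k_n = μ_nC_ox · (W/L) = 7.61 mA/V².
Assume saturation: I_D = ½ k_n V_ov² = 0.5 × 7.61 × 1.53² = 8.92 mA, giving V_DS = V_DD − I_D R_D = 12 − 8.92 × 2.08 = -6.55 V.
But -6.55 V < V_ov = 1.53 V, so the device is actually in triode.
In triode I_D = k_n[V_ov V_DS − ½ V_DS²] and I_D = (V_DD − V_DS)/R_D. Equating: 7.91 V_DS² − 25.23 V_DS + 12 = 0, giving V_DS = 0.582 V (the root below V_ov).
I_D = (12 − 0.582) / 2.08 = 5.49 mA.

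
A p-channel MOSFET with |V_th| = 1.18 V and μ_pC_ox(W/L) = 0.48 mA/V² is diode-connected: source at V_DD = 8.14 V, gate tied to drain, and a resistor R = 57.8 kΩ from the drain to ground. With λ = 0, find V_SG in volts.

V_SG = 1.85 V

With gate tied to drain, V_SG = V_SD ≥ V_SG − |V_th|, so the device is in saturation.
KCL at the drain: ½ k_p (V_SG − |V_th|)² = (V_DD − V_SG)/R.
Let x = V_SG − 1.18. Then 13.9 x² + x − 6.96 = 0, giving x = 0.673 V (positive root), so V_SG = 1.85 V.
I_D = (V_DD − V_SG)/R = (8.14 − 1.85) / 57.8 = 0.109 mA.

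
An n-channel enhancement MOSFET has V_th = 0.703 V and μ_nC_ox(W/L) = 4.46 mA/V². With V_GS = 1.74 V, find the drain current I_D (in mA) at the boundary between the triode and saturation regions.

At the boundary V_DS = V_ov = V_GS − V_th = 1.74 − 0.703 = 1.04 V.
I_D = ½ k_n V_ov² = 0.5 × 4.46 × 1.04² = 2.4 mA.

I_D = 2.40 mA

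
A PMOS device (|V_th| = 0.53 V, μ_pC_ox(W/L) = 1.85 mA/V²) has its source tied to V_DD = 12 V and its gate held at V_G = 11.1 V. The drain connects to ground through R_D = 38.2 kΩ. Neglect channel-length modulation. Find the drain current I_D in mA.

I_D = 0.127 mA

V_SG = V_DD − V_G = 12 − 11.1 = 0.9 V, so V_ov = 0.9 − 0.53 = 0.37 V.
Assume saturation: I_D = ½ k_p V_ov² = 0.5 × 1.85 × 0.37² = 0.127 mA, giving V_SD = V_DD − I_D R_D = 12 − 0.127 × 38.2 = 7.16 V.
V_SD = 7.16 V ≥ V_ov = 0.37 V, confirming saturation.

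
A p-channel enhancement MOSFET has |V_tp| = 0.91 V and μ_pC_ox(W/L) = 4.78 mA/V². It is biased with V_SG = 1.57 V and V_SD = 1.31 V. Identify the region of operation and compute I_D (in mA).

V_ov = V_SG − |V_tp| = 1.57 − 0.91 = 0.66 V.
Since V_SD = 1.31 V ≥ V_ov = 0.66 V, the device is in saturation.
I_D = ½ k_p V_ov² = 0.5 × 4.78 × 0.66² = 1.04 mA.

Saturation; I_D = 1.04 mA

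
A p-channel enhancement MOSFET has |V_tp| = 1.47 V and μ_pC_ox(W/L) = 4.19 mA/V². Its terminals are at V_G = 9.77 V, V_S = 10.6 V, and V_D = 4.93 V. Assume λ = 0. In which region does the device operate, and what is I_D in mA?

V_SG = V_S − V_G = 10.6 − 9.77 = 0.83 V; V_SD = V_S − V_D = 10.6 − 4.93 = 5.67 V.
V_SG = 0.83 V < |V_tp| = 1.47 V, so the transistor is in cutoff.

Cutoff; I_D = 0 mA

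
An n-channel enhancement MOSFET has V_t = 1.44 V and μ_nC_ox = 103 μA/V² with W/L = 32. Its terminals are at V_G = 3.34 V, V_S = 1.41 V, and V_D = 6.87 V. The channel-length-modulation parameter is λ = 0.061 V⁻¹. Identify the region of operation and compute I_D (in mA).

V_GS = V_G − V_S = 3.34 − 1.41 = 1.93 V; V_DS = V_D − V_S = 6.87 − 1.41 = 5.46 V.
k_n = μ_nC_ox · (W/L) = 3.296 mA/V².
V_ov = V_GS − V_t = 1.93 − 1.44 = 0.49 V.
Since V_DS = 5.46 V ≥ V_ov = 0.49 V, the device is in saturation.
I_D = ½ k_n V_ov² (1 + λ V_DS) = 0.5 × 3.296 × 0.49² × (1 + 0.061 × 5.46) = 0.527 mA.

Saturation; I_D = 0.527 mA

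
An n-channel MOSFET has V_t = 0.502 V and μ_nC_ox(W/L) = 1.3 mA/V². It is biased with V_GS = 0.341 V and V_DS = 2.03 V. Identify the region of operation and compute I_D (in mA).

Cutoff; I_D = 0 mA

V_GS = 0.341 V < V_t = 0.502 V, so the transistor is in cutoff.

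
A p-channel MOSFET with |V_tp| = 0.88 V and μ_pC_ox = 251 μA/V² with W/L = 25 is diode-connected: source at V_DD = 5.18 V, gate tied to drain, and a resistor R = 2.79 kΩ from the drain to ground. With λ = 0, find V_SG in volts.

With gate tied to drain, V_SG = V_SD ≥ V_SG − |V_tp|, so the device is in saturation.
k_p = μ_pC_ox · (W/L) = 6.275 mA/V².
KCL at the drain: ½ k_p (V_SG − |V_tp|)² = (V_DD − V_SG)/R.
Let x = V_SG − 0.88. Then 8.75 x² + x − 4.3 = 0, giving x = 0.646 V (positive root), so V_SG = 1.53 V.
I_D = (V_DD − V_SG)/R = (5.18 − 1.53) / 2.79 = 1.31 mA.

V_SG = 1.53 V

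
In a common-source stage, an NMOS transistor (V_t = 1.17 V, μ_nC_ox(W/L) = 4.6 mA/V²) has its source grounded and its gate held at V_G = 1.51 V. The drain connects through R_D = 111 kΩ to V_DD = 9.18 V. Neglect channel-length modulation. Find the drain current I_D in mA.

I_D = 0.0822 mA

V_GS = V_G = 1.51 V, so V_ov = 1.51 − 1.17 = 0.34 V.
Assume saturation: I_D = ½ k_n V_ov² = 0.5 × 4.6 × 0.34² = 0.266 mA, giving V_DS = V_DD − I_D R_D = 9.18 − 0.266 × 111 = -20.3 V.
But -20.3 V < V_ov = 0.34 V, so the device is actually in triode.
In triode I_D = k_n[V_ov V_DS − ½ V_DS²] and I_D = (V_DD − V_DS)/R_D. Equating: 255 V_DS² − 174.6 V_DS + 9.18 = 0, giving V_DS = 0.0574 V (the root below V_ov).
I_D = (9.18 − 0.0574) / 111 = 0.0822 mA.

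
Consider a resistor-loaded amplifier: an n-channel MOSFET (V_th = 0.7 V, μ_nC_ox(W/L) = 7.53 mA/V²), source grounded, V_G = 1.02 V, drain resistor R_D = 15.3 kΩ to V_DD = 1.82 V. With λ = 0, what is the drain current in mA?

I_D = 0.116 mA

V_GS = V_G = 1.02 V, so V_ov = 1.02 − 0.7 = 0.32 V.
Assume saturation: I_D = ½ k_n V_ov² = 0.5 × 7.53 × 0.32² = 0.386 mA, giving V_DS = V_DD − I_D R_D = 1.82 − 0.386 × 15.3 = -4.08 V.
But -4.08 V < V_ov = 0.32 V, so the device is actually in triode.
In triode I_D = k_n[V_ov V_DS − ½ V_DS²] and I_D = (V_DD − V_DS)/R_D. Equating: 57.6 V_DS² − 37.87 V_DS + 1.82 = 0, giving V_DS = 0.0522 V (the root below V_ov).
I_D = (1.82 − 0.0522) / 15.3 = 0.116 mA.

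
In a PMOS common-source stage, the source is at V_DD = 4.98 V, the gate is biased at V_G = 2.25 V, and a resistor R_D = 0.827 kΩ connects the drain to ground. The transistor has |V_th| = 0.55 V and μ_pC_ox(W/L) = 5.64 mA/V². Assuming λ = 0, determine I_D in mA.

V_SG = V_DD − V_G = 4.98 − 2.25 = 2.73 V, so V_ov = 2.73 − 0.55 = 2.18 V.
Assume saturation: I_D = ½ k_p V_ov² = 0.5 × 5.64 × 2.18² = 13.4 mA, giving V_SD = V_DD − I_D R_D = 4.98 − 13.4 × 0.827 = -6.1 V.
But -6.1 V < V_ov = 2.18 V, so the device is actually in triode.
In triode I_D = k_p[V_ov V_SD − ½ V_SD²] and I_D = (V_DD − V_SD)/R_D. Equating: 2.33 V_SD² − 11.17 V_SD + 4.98 = 0, giving V_SD = 0.498 V (the root below V_ov).
I_D = (4.98 − 0.498) / 0.827 = 5.42 mA.

I_D = 5.42 mA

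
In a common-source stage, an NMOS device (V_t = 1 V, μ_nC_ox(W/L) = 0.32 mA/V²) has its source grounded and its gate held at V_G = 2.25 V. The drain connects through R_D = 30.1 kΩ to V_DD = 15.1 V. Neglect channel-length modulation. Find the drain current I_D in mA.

V_GS = V_G = 2.25 V, so V_ov = 2.25 − 1 = 1.25 V.
Assume saturation: I_D = ½ k_n V_ov² = 0.5 × 0.32 × 1.25² = 0.25 mA, giving V_DS = V_DD − I_D R_D = 15.1 − 0.25 × 30.1 = 7.57 V.
V_DS = 7.57 V ≥ V_ov = 1.25 V, confirming saturation.

I_D = 0.250 mA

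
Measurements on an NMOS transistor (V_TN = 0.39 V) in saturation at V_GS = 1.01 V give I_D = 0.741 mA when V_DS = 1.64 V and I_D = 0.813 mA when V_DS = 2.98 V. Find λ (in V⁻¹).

λ = 0.0823 V⁻¹

With V_GS fixed, I_D ∝ (1 + λ V_DS) in saturation, so I_D2/I_D1 = (1 + λ V_DS2)/(1 + λ V_DS1).
0.813/0.741 = 1.097 = (1 + 2.98 λ)/(1 + 1.64 λ).
Solving: λ (I_D1 V_DS2 − I_D2 V_DS1) = I_D2 − I_D1, so λ = (0.813 − 0.741) / (0.741 × 2.98 − 0.813 × 1.64) = 0.072 / 0.875 = 0.0823 V⁻¹.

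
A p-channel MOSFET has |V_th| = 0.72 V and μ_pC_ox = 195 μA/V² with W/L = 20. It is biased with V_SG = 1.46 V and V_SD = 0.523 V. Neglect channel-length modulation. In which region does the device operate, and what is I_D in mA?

k_p = μ_pC_ox · (W/L) = 3.9 mA/V².
V_ov = V_SG − |V_th| = 1.46 − 0.72 = 0.74 V.
Since V_SD = 0.523 V < V_ov = 0.74 V, the device is in the triode region.
I_D = k_p [V_ov · V_SD − ½ V_SD²] = 3.9 × [0.74 × 0.523 − 0.5 × 0.523²] = 0.976 mA.

Triode; I_D = 0.976 mA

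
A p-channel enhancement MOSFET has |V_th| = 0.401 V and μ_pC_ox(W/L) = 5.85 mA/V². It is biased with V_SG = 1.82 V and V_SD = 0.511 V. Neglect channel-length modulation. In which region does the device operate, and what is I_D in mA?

Triode; I_D = 3.48 mA

V_ov = V_SG − |V_th| = 1.82 − 0.401 = 1.42 V.
Since V_SD = 0.511 V < V_ov = 1.42 V, the device is in the triode region.
I_D = k_p [V_ov · V_SD − ½ V_SD²] = 5.85 × [1.42 × 0.511 − 0.5 × 0.511²] = 3.48 mA.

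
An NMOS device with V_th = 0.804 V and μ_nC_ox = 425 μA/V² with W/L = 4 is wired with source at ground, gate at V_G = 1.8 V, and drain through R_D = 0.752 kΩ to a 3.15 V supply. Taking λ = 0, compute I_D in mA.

I_D = 0.843 mA

V_GS = V_G = 1.8 V, so V_ov = 1.8 − 0.804 = 0.996 V.
k_n = μ_nC_ox · (W/L) = 1.7 mA/V².
Assume saturation: I_D = ½ k_n V_ov² = 0.5 × 1.7 × 0.996² = 0.843 mA, giving V_DS = V_DD − I_D R_D = 3.15 − 0.843 × 0.752 = 2.52 V.
V_DS = 2.52 V ≥ V_ov = 0.996 V, confirming saturation.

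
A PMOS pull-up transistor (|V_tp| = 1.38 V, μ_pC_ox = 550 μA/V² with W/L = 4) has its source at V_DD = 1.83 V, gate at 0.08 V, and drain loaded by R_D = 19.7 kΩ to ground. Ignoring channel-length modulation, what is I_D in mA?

V_SG = V_DD − V_G = 1.83 − 0.08 = 1.75 V, so V_ov = 1.75 − 1.38 = 0.37 V.
k_p = μ_pC_ox · (W/L) = 2.2 mA/V².
Assume saturation: I_D = ½ k_p V_ov² = 0.5 × 2.2 × 0.37² = 0.151 mA, giving V_SD = V_DD − I_D R_D = 1.83 − 0.151 × 19.7 = -1.14 V.
But -1.14 V < V_ov = 0.37 V, so the device is actually in triode.
In triode I_D = k_p[V_ov V_SD − ½ V_SD²] and I_D = (V_DD − V_SD)/R_D. Equating: 21.7 V_SD² − 17.04 V_SD + 1.83 = 0, giving V_SD = 0.128 V (the root below V_ov).
I_D = (1.83 − 0.128) / 19.7 = 0.0864 mA.

I_D = 0.0864 mA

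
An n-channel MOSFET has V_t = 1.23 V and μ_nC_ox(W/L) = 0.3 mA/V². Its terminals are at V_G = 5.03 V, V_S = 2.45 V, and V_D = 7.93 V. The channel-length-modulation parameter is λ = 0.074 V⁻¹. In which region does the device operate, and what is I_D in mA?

Saturation; I_D = 0.384 mA

V_GS = V_G − V_S = 5.03 − 2.45 = 2.58 V; V_DS = V_D − V_S = 7.93 − 2.45 = 5.48 V.
V_ov = V_GS − V_t = 2.58 − 1.23 = 1.35 V.
Since V_DS = 5.48 V ≥ V_ov = 1.35 V, the device is in saturation.
I_D = ½ k_n V_ov² (1 + λ V_DS) = 0.5 × 0.3 × 1.35² × (1 + 0.074 × 5.48) = 0.384 mA.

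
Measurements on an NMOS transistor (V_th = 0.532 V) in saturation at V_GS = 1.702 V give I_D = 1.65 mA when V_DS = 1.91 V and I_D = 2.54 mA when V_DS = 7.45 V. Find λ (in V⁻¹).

With V_GS fixed, I_D ∝ (1 + λ V_DS) in saturation, so I_D2/I_D1 = (1 + λ V_DS2)/(1 + λ V_DS1).
2.54/1.65 = 1.539 = (1 + 7.45 λ)/(1 + 1.91 λ).
Solving: λ (I_D1 V_DS2 − I_D2 V_DS1) = I_D2 − I_D1, so λ = (2.54 − 1.65) / (1.65 × 7.45 − 2.54 × 1.91) = 0.89 / 7.44 = 0.12 V⁻¹.

λ = 0.120 V⁻¹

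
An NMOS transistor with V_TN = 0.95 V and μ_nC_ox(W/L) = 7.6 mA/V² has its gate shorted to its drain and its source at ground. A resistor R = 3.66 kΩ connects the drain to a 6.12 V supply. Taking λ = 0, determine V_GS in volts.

V_GS = 1.52 V

With gate tied to drain, V_GS = V_DS ≥ V_GS − V_TN, so the device is in saturation.
KCL at the drain: ½ k_n (V_GS − V_TN)² = (V_DD − V_GS)/R.
Let x = V_GS − 0.95. Then 13.9 x² + x − 5.17 = 0, giving x = 0.575 V (positive root), so V_GS = 1.52 V.
I_D = (V_DD − V_GS)/R = (6.12 − 1.52) / 3.66 = 1.26 mA.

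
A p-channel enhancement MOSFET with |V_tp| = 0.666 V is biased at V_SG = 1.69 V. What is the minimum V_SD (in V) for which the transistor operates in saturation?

V_SD,sat = 1.02 V

The boundary between triode and saturation is V_SD = V_SG − |V_tp| = V_ov.
V_ov = 1.69 − 0.666 = 1.02 V.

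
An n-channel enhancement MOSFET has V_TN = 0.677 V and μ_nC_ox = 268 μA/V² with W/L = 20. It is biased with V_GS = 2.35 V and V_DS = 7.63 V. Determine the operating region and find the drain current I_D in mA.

k_n = μ_nC_ox · (W/L) = 5.36 mA/V².
V_ov = V_GS − V_TN = 2.35 − 0.677 = 1.67 V.
Since V_DS = 7.63 V ≥ V_ov = 1.67 V, the device is in saturation.
I_D = ½ k_n V_ov² = 0.5 × 5.36 × 1.67² = 7.5 mA.

Saturation; I_D = 7.50 mA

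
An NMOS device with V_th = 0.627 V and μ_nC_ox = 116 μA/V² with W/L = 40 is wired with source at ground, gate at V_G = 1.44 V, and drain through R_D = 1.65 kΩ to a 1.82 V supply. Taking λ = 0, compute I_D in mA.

V_GS = V_G = 1.44 V, so V_ov = 1.44 − 0.627 = 0.813 V.
k_n = μ_nC_ox · (W/L) = 4.64 mA/V².
Assume saturation: I_D = ½ k_n V_ov² = 0.5 × 4.64 × 0.813² = 1.53 mA, giving V_DS = V_DD − I_D R_D = 1.82 − 1.53 × 1.65 = -0.71 V.
But -0.71 V < V_ov = 0.813 V, so the device is actually in triode.
In triode I_D = k_n[V_ov V_DS − ½ V_DS²] and I_D = (V_DD − V_DS)/R_D. Equating: 3.83 V_DS² − 7.224 V_DS + 1.82 = 0, giving V_DS = 0.299 V (the root below V_ov).
I_D = (1.82 − 0.299) / 1.65 = 0.922 mA.

I_D = 0.922 mA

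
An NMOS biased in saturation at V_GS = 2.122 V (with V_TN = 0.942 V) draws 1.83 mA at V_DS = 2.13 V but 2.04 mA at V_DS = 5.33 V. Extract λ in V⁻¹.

With V_GS fixed, I_D ∝ (1 + λ V_DS) in saturation, so I_D2/I_D1 = (1 + λ V_DS2)/(1 + λ V_DS1).
2.04/1.83 = 1.115 = (1 + 5.33 λ)/(1 + 2.13 λ).
Solving: λ (I_D1 V_DS2 − I_D2 V_DS1) = I_D2 − I_D1, so λ = (2.04 − 1.83) / (1.83 × 5.33 − 2.04 × 2.13) = 0.21 / 5.41 = 0.0388 V⁻¹.

λ = 0.0388 V⁻¹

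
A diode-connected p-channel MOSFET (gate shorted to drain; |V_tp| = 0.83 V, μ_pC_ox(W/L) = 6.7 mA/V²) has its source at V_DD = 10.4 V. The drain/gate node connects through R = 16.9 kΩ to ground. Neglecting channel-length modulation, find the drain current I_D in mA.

I_D = 0.542 mA

With gate tied to drain, V_SG = V_SD ≥ V_SG − |V_tp|, so the device is in saturation.
KCL at the drain: ½ k_p (V_SG − |V_tp|)² = (V_DD − V_SG)/R.
Let x = V_SG − 0.83. Then 56.6 x² + x − 9.57 = 0, giving x = 0.402 V (positive root), so V_SG = 1.23 V.
I_D = (V_DD − V_SG)/R = (10.4 − 1.23) / 16.9 = 0.542 mA.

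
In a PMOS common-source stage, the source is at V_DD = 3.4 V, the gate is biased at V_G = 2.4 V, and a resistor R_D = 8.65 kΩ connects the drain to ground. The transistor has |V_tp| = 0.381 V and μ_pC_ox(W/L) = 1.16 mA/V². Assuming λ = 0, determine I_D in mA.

I_D = 0.222 mA

V_SG = V_DD − V_G = 3.4 − 2.4 = 1 V, so V_ov = 1 − 0.381 = 0.619 V.
Assume saturation: I_D = ½ k_p V_ov² = 0.5 × 1.16 × 0.619² = 0.222 mA, giving V_SD = V_DD − I_D R_D = 3.4 − 0.222 × 8.65 = 1.48 V.
V_SD = 1.48 V ≥ V_ov = 0.619 V, confirming saturation.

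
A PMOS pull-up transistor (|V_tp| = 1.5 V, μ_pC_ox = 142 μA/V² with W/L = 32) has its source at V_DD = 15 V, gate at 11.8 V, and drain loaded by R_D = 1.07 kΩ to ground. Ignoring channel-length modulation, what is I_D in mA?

I_D = 6.57 mA

V_SG = V_DD − V_G = 15 − 11.8 = 3.2 V, so V_ov = 3.2 − 1.5 = 1.7 V.
k_p = μ_pC_ox · (W/L) = 4.544 mA/V².
Assume saturation: I_D = ½ k_p V_ov² = 0.5 × 4.544 × 1.7² = 6.57 mA, giving V_SD = V_DD − I_D R_D = 15 − 6.57 × 1.07 = 7.97 V.
V_SD = 7.97 V ≥ V_ov = 1.7 V, confirming saturation.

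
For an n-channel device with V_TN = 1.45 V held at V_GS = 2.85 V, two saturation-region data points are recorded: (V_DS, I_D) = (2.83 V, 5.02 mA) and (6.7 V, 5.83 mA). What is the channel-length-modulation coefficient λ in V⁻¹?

With V_GS fixed, I_D ∝ (1 + λ V_DS) in saturation, so I_D2/I_D1 = (1 + λ V_DS2)/(1 + λ V_DS1).
5.83/5.02 = 1.161 = (1 + 6.7 λ)/(1 + 2.83 λ).
Solving: λ (I_D1 V_DS2 − I_D2 V_DS1) = I_D2 − I_D1, so λ = (5.83 − 5.02) / (5.02 × 6.7 − 5.83 × 2.83) = 0.81 / 17.1 = 0.0473 V⁻¹.

λ = 0.0473 V⁻¹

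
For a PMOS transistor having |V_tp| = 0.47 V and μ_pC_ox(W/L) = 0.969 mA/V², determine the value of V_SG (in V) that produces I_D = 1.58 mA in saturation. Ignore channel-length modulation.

In saturation I_D = ½ k_p (V_SG − |V_tp|)², so V_SG − |V_tp| = √(2 I_D / k_p) = √(2 × 1.58 / 0.969) = 1.81 V.
V_SG = 0.47 + 1.81 = 2.28 V.

V_SG = 2.28 V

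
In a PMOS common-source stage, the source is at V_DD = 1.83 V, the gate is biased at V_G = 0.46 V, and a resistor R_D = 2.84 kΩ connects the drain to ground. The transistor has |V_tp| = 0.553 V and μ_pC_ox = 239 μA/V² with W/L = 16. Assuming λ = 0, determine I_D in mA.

I_D = 0.571 mA

V_SG = V_DD − V_G = 1.83 − 0.46 = 1.37 V, so V_ov = 1.37 − 0.553 = 0.817 V.
k_p = μ_pC_ox · (W/L) = 3.824 mA/V².
Assume saturation: I_D = ½ k_p V_ov² = 0.5 × 3.824 × 0.817² = 1.28 mA, giving V_SD = V_DD − I_D R_D = 1.83 − 1.28 × 2.84 = -1.79 V.
But -1.79 V < V_ov = 0.817 V, so the device is actually in triode.
In triode I_D = k_p[V_ov V_SD − ½ V_SD²] and I_D = (V_DD − V_SD)/R_D. Equating: 5.43 V_SD² − 9.873 V_SD + 1.83 = 0, giving V_SD = 0.209 V (the root below V_ov).
I_D = (1.83 − 0.209) / 2.84 = 0.571 mA.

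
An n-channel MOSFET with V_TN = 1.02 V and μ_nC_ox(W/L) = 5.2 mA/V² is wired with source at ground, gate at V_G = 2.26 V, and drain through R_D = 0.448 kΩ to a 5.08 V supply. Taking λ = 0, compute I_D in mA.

I_D = 4.00 mA

V_GS = V_G = 2.26 V, so V_ov = 2.26 − 1.02 = 1.24 V.
Assume saturation: I_D = ½ k_n V_ov² = 0.5 × 5.2 × 1.24² = 4 mA, giving V_DS = V_DD − I_D R_D = 5.08 − 4 × 0.448 = 3.29 V.
V_DS = 3.29 V ≥ V_ov = 1.24 V, confirming saturation.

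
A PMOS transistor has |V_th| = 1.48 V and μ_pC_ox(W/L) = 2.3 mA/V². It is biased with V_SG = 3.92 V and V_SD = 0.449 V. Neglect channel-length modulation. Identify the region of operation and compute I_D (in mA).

V_ov = V_SG − |V_th| = 3.92 − 1.48 = 2.44 V.
Since V_SD = 0.449 V < V_ov = 2.44 V, the device is in the triode region.
I_D = k_p [V_ov · V_SD − ½ V_SD²] = 2.3 × [2.44 × 0.449 − 0.5 × 0.449²] = 2.29 mA.

Triode; I_D = 2.29 mA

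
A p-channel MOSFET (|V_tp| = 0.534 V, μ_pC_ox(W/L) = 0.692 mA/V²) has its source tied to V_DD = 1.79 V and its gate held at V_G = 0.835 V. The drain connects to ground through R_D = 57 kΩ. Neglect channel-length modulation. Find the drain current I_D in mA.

V_SG = V_DD − V_G = 1.79 − 0.835 = 0.955 V, so V_ov = 0.955 − 0.534 = 0.421 V.
Assume saturation: I_D = ½ k_p V_ov² = 0.5 × 0.692 × 0.421² = 0.0613 mA, giving V_SD = V_DD − I_D R_D = 1.79 − 0.0613 × 57 = -1.71 V.
But -1.71 V < V_ov = 0.421 V, so the device is actually in triode.
In triode I_D = k_p[V_ov V_SD − ½ V_SD²] and I_D = (V_DD − V_SD)/R_D. Equating: 19.7 V_SD² − 17.61 V_SD + 1.79 = 0, giving V_SD = 0.117 V (the root below V_ov).
I_D = (1.79 − 0.117) / 57 = 0.0294 mA.

I_D = 0.0294 mA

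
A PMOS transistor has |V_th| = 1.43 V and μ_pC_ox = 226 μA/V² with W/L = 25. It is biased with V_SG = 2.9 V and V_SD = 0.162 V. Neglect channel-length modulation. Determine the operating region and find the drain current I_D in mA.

Triode; I_D = 1.27 mA

k_p = μ_pC_ox · (W/L) = 5.65 mA/V².
V_ov = V_SG − |V_th| = 2.9 − 1.43 = 1.47 V.
Since V_SD = 0.162 V < V_ov = 1.47 V, the device is in the triode region.
I_D = k_p [V_ov · V_SD − ½ V_SD²] = 5.65 × [1.47 × 0.162 − 0.5 × 0.162²] = 1.27 mA.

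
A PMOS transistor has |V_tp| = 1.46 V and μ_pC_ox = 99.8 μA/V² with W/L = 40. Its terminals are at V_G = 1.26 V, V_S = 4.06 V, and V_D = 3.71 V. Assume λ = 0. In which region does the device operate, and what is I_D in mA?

V_SG = V_S − V_G = 4.06 − 1.26 = 2.8 V; V_SD = V_S − V_D = 4.06 − 3.71 = 0.35 V.
k_p = μ_pC_ox · (W/L) = 3.992 mA/V².
V_ov = V_SG − |V_tp| = 2.8 − 1.46 = 1.34 V.
Since V_SD = 0.35 V < V_ov = 1.34 V, the device is in the triode region.
I_D = k_p [V_ov · V_SD − ½ V_SD²] = 3.992 × [1.34 × 0.35 − 0.5 × 0.35²] = 1.63 mA.

Triode; I_D = 1.63 mA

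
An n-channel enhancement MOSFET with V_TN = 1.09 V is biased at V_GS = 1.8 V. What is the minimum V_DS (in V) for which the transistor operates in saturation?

V_DS,sat = 0.710 V

The boundary between triode and saturation is V_DS = V_GS − V_TN = V_ov.
V_ov = 1.8 − 1.09 = 0.71 V.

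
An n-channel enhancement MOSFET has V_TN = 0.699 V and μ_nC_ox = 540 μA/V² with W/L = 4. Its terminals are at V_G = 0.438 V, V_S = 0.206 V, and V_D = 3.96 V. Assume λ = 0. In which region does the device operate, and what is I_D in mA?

V_GS = V_G − V_S = 0.438 − 0.206 = 0.232 V; V_DS = V_D − V_S = 3.96 − 0.206 = 3.75 V.
V_GS = 0.232 V < V_TN = 0.699 V, so the transistor is in cutoff.

Cutoff; I_D = 0 mA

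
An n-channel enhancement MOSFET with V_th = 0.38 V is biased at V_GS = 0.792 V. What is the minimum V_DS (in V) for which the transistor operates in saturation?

V_DS,sat = 0.412 V

The boundary between triode and saturation is V_DS = V_GS − V_th = V_ov.
V_ov = 0.792 − 0.38 = 0.412 V.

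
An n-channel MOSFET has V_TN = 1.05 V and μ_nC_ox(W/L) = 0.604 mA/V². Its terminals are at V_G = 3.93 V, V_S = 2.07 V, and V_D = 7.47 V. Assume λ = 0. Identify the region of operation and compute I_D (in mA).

Saturation; I_D = 0.198 mA

V_GS = V_G − V_S = 3.93 − 2.07 = 1.86 V; V_DS = V_D − V_S = 7.47 − 2.07 = 5.4 V.
V_ov = V_GS − V_TN = 1.86 − 1.05 = 0.81 V.
Since V_DS = 5.4 V ≥ V_ov = 0.81 V, the device is in saturation.
I_D = ½ k_n V_ov² = 0.5 × 0.604 × 0.81² = 0.198 mA.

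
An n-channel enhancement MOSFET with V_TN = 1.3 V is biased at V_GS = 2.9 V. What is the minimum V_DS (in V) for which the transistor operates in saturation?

V_DS,sat = 1.60 V

The boundary between triode and saturation is V_DS = V_GS − V_TN = V_ov.
V_ov = 2.9 − 1.3 = 1.6 V.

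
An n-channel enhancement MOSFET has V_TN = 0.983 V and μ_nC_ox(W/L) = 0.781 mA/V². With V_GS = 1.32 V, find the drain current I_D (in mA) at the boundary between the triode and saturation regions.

At the boundary V_DS = V_ov = V_GS − V_TN = 1.32 − 0.983 = 0.337 V.
I_D = ½ k_n V_ov² = 0.5 × 0.781 × 0.337² = 0.0443 mA.

I_D = 0.0443 mA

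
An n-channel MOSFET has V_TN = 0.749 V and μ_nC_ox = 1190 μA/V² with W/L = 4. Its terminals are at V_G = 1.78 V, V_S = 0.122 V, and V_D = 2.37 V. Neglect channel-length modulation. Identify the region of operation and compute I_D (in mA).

V_GS = V_G − V_S = 1.78 − 0.122 = 1.66 V; V_DS = V_D − V_S = 2.37 − 0.122 = 2.25 V.
k_n = μ_nC_ox · (W/L) = 4.76 mA/V².
V_ov = V_GS − V_TN = 1.66 − 0.749 = 0.909 V.
Since V_DS = 2.25 V ≥ V_ov = 0.909 V, the device is in saturation.
I_D = ½ k_n V_ov² = 0.5 × 4.76 × 0.909² = 1.97 mA.

Saturation; I_D = 1.97 mA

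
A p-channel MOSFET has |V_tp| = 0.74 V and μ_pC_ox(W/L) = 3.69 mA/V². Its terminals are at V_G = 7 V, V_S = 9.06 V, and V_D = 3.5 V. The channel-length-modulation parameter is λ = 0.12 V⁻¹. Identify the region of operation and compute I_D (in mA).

V_SG = V_S − V_G = 9.06 − 7 = 2.06 V; V_SD = V_S − V_D = 9.06 − 3.5 = 5.56 V.
V_ov = V_SG − |V_tp| = 2.06 − 0.74 = 1.32 V.
Since V_SD = 5.56 V ≥ V_ov = 1.32 V, the device is in saturation.
I_D = ½ k_p V_ov² (1 + λ V_SD) = 0.5 × 3.69 × 1.32² × (1 + 0.12 × 5.56) = 5.36 mA.

Saturation; I_D = 5.36 mA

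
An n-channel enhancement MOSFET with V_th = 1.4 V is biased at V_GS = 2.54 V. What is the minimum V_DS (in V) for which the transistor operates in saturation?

The boundary between triode and saturation is V_DS = V_GS − V_th = V_ov.
V_ov = 2.54 − 1.4 = 1.14 V.

V_DS,sat = 1.14 V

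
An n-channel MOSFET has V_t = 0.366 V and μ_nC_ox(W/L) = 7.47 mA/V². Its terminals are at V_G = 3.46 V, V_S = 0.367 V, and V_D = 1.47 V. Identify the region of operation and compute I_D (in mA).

V_GS = V_G − V_S = 3.46 − 0.367 = 3.09 V; V_DS = V_D − V_S = 1.47 − 0.367 = 1.1 V.
V_ov = V_GS − V_t = 3.09 − 0.366 = 2.73 V.
Since V_DS = 1.1 V < V_ov = 2.73 V, the device is in the triode region.
I_D = k_n [V_ov · V_DS − ½ V_DS²] = 7.47 × [2.73 × 1.1 − 0.5 × 1.1²] = 17.9 mA.

Triode; I_D = 17.9 mA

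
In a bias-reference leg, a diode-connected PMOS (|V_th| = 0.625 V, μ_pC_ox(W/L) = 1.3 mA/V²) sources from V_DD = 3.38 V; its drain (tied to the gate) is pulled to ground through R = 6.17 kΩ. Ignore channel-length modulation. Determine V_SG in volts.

With gate tied to drain, V_SG = V_SD ≥ V_SG − |V_th|, so the device is in saturation.
KCL at the drain: ½ k_p (V_SG − |V_th|)² = (V_DD − V_SG)/R.
Let x = V_SG − 0.625. Then 4.01 x² + x − 2.755 = 0, giving x = 0.713 V (positive root), so V_SG = 1.34 V.
I_D = (V_DD − V_SG)/R = (3.38 − 1.34) / 6.17 = 0.331 mA.

V_SG = 1.34 V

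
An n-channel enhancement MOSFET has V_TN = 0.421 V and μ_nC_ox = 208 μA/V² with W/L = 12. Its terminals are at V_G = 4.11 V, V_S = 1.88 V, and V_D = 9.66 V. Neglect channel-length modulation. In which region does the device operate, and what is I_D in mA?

Saturation; I_D = 4.08 mA

V_GS = V_G − V_S = 4.11 − 1.88 = 2.23 V; V_DS = V_D − V_S = 9.66 − 1.88 = 7.78 V.
k_n = μ_nC_ox · (W/L) = 2.496 mA/V².
V_ov = V_GS − V_TN = 2.23 − 0.421 = 1.81 V.
Since V_DS = 7.78 V ≥ V_ov = 1.81 V, the device is in saturation.
I_D = ½ k_n V_ov² = 0.5 × 2.496 × 1.81² = 4.08 mA.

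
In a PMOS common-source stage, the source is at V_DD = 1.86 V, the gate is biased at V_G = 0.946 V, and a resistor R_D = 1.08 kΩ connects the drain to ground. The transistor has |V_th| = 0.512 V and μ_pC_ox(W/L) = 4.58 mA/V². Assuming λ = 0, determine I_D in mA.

I_D = 0.370 mA

V_SG = V_DD − V_G = 1.86 − 0.946 = 0.914 V, so V_ov = 0.914 − 0.512 = 0.402 V.
Assume saturation: I_D = ½ k_p V_ov² = 0.5 × 4.58 × 0.402² = 0.37 mA, giving V_SD = V_DD − I_D R_D = 1.86 − 0.37 × 1.08 = 1.46 V.
V_SD = 1.46 V ≥ V_ov = 0.402 V, confirming saturation.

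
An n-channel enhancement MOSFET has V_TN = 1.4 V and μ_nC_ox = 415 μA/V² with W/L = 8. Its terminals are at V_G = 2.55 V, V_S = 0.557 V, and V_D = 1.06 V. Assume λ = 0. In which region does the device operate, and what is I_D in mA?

V_GS = V_G − V_S = 2.55 − 0.557 = 1.99 V; V_DS = V_D − V_S = 1.06 − 0.557 = 0.503 V.
k_n = μ_nC_ox · (W/L) = 3.32 mA/V².
V_ov = V_GS − V_TN = 1.99 − 1.4 = 0.593 V.
Since V_DS = 0.503 V < V_ov = 0.593 V, the device is in the triode region.
I_D = k_n [V_ov · V_DS − ½ V_DS²] = 3.32 × [0.593 × 0.503 − 0.5 × 0.503²] = 0.57 mA.

Triode; I_D = 0.570 mA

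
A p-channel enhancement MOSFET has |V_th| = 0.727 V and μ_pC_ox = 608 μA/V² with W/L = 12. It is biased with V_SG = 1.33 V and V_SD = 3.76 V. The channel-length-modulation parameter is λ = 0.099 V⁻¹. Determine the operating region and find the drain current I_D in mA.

Saturation; I_D = 1.82 mA

k_p = μ_pC_ox · (W/L) = 7.296 mA/V².
V_ov = V_SG − |V_th| = 1.33 − 0.727 = 0.603 V.
Since V_SD = 3.76 V ≥ V_ov = 0.603 V, the device is in saturation.
I_D = ½ k_p V_ov² (1 + λ V_SD) = 0.5 × 7.296 × 0.603² × (1 + 0.099 × 3.76) = 1.82 mA.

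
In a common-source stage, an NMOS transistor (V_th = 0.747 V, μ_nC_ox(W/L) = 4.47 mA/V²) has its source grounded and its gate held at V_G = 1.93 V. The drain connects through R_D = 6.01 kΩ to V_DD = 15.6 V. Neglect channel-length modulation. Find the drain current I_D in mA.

I_D = 2.49 mA

V_GS = V_G = 1.93 V, so V_ov = 1.93 − 0.747 = 1.18 V.
Assume saturation: I_D = ½ k_n V_ov² = 0.5 × 4.47 × 1.18² = 3.13 mA, giving V_DS = V_DD − I_D R_D = 15.6 − 3.13 × 6.01 = -3.2 V.
But -3.2 V < V_ov = 1.18 V, so the device is actually in triode.
In triode I_D = k_n[V_ov V_DS − ½ V_DS²] and I_D = (V_DD − V_DS)/R_D. Equating: 13.4 V_DS² − 32.78 V_DS + 15.6 = 0, giving V_DS = 0.648 V (the root below V_ov).
I_D = (15.6 − 0.648) / 6.01 = 2.49 mA.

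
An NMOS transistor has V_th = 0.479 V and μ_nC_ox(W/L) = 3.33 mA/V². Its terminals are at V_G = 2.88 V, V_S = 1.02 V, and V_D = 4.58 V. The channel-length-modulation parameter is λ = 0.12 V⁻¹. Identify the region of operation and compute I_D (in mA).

V_GS = V_G − V_S = 2.88 − 1.02 = 1.86 V; V_DS = V_D − V_S = 4.58 − 1.02 = 3.56 V.
V_ov = V_GS − V_th = 1.86 − 0.479 = 1.38 V.
Since V_DS = 3.56 V ≥ V_ov = 1.38 V, the device is in saturation.
I_D = ½ k_n V_ov² (1 + λ V_DS) = 0.5 × 3.33 × 1.38² × (1 + 0.12 × 3.56) = 4.53 mA.

Saturation; I_D = 4.53 mA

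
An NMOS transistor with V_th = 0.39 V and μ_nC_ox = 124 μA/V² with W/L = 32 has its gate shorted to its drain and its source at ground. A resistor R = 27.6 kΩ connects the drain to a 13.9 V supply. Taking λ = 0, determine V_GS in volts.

V_GS = 0.878 V

With gate tied to drain, V_GS = V_DS ≥ V_GS − V_th, so the device is in saturation.
k_n = μ_nC_ox · (W/L) = 3.968 mA/V².
KCL at the drain: ½ k_n (V_GS − V_th)² = (V_DD − V_GS)/R.
Let x = V_GS − 0.39. Then 54.8 x² + x − 13.51 = 0, giving x = 0.488 V (positive root), so V_GS = 0.878 V.
I_D = (V_DD − V_GS)/R = (13.9 − 0.878) / 27.6 = 0.472 mA.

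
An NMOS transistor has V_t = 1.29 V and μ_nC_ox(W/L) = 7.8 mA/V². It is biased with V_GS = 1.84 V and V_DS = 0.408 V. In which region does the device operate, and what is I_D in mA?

V_ov = V_GS − V_t = 1.84 − 1.29 = 0.55 V.
Since V_DS = 0.408 V < V_ov = 0.55 V, the device is in the triode region.
I_D = k_n [V_ov · V_DS − ½ V_DS²] = 7.8 × [0.55 × 0.408 − 0.5 × 0.408²] = 1.1 mA.

Triode; I_D = 1.10 mA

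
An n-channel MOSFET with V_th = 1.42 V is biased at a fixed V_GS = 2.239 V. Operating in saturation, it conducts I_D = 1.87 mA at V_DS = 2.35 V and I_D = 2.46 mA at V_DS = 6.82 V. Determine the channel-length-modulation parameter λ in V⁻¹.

With V_GS fixed, I_D ∝ (1 + λ V_DS) in saturation, so I_D2/I_D1 = (1 + λ V_DS2)/(1 + λ V_DS1).
2.46/1.87 = 1.316 = (1 + 6.82 λ)/(1 + 2.35 λ).
Solving: λ (I_D1 V_DS2 − I_D2 V_DS1) = I_D2 − I_D1, so λ = (2.46 − 1.87) / (1.87 × 6.82 − 2.46 × 2.35) = 0.59 / 6.97 = 0.0846 V⁻¹.

λ = 0.0846 V⁻¹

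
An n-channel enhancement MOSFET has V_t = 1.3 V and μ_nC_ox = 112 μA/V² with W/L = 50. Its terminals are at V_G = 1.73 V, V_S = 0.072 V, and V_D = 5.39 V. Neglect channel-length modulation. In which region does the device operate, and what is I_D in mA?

V_GS = V_G − V_S = 1.73 − 0.072 = 1.66 V; V_DS = V_D − V_S = 5.39 − 0.072 = 5.32 V.
k_n = μ_nC_ox · (W/L) = 5.6 mA/V².
V_ov = V_GS − V_t = 1.66 − 1.3 = 0.358 V.
Since V_DS = 5.32 V ≥ V_ov = 0.358 V, the device is in saturation.
I_D = ½ k_n V_ov² = 0.5 × 5.6 × 0.358² = 0.359 mA.

Saturation; I_D = 0.359 mA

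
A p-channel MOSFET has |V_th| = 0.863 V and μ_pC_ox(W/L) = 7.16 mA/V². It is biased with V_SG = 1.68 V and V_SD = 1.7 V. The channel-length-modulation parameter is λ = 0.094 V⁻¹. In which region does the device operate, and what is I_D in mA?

V_ov = V_SG − |V_th| = 1.68 − 0.863 = 0.817 V.
Since V_SD = 1.7 V ≥ V_ov = 0.817 V, the device is in saturation.
I_D = ½ k_p V_ov² (1 + λ V_SD) = 0.5 × 7.16 × 0.817² × (1 + 0.094 × 1.7) = 2.77 mA.

Saturation; I_D = 2.77 mA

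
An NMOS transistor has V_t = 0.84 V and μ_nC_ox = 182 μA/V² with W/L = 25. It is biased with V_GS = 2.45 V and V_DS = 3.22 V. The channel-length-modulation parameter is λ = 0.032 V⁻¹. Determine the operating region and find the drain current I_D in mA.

Saturation; I_D = 6.50 mA

k_n = μ_nC_ox · (W/L) = 4.55 mA/V².
V_ov = V_GS − V_t = 2.45 − 0.84 = 1.61 V.
Since V_DS = 3.22 V ≥ V_ov = 1.61 V, the device is in saturation.
I_D = ½ k_n V_ov² (1 + λ V_DS) = 0.5 × 4.55 × 1.61² × (1 + 0.032 × 3.22) = 6.5 mA.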